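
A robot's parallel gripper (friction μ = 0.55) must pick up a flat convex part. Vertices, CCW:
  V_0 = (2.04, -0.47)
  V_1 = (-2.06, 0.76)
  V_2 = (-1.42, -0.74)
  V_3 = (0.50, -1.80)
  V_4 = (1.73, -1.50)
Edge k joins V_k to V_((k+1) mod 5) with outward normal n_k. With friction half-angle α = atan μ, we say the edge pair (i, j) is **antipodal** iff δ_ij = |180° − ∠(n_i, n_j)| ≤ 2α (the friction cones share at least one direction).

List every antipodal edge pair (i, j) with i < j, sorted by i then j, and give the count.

α = atan 0.55 = 28.81°;  2α = 57.62°
n_0 = (+0.2873, +0.9578)
n_1 = (-0.9198, -0.3924)
n_2 = (-0.4833, -0.8754)
n_3 = (+0.2370, -0.9715)
n_4 = (+0.9576, -0.2882)
  (0,1): δ = 50.19°  ✓
  (0,2): δ = 12.20°  ✓
  (0,3): δ = 30.41°  ✓
  (0,4): δ = 89.95°  ·
  (1,2): δ = 142.01°  ·
  (1,3): δ = 99.40°  ·
  (1,4): δ = 39.86°  ✓
  (2,3): δ = 137.39°  ·
  (2,4): δ = 77.85°  ·
  (3,4): δ = 120.46°  ·
antipodal pairs: 4

count = 4; pairs: (0,1), (0,2), (0,3), (1,4)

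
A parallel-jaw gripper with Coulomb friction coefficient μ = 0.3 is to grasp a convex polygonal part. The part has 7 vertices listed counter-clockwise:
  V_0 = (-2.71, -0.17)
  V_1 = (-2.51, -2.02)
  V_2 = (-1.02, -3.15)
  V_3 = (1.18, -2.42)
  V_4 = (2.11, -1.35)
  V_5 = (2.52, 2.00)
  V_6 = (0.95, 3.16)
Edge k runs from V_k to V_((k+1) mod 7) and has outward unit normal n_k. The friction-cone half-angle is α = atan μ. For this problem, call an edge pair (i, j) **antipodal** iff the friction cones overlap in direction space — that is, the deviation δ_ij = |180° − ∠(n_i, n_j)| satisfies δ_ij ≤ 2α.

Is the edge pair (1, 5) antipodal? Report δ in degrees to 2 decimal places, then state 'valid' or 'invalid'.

α = atan 0.3 = 16.70°;  2α = 33.40°
edge 1: e_1 = (+1.49, -1.13);  n_1 = (-0.6043, -0.7968)
edge 5: e_5 = (-1.57, +1.16);  n_5 = (+0.5942, +0.8043)
∠(n_1, n_5) = 179.28°
δ = |180° − 179.28°| = 0.72°
0.72° ≤ 2α = 33.40°  →  valid

δ = 0.72°, valid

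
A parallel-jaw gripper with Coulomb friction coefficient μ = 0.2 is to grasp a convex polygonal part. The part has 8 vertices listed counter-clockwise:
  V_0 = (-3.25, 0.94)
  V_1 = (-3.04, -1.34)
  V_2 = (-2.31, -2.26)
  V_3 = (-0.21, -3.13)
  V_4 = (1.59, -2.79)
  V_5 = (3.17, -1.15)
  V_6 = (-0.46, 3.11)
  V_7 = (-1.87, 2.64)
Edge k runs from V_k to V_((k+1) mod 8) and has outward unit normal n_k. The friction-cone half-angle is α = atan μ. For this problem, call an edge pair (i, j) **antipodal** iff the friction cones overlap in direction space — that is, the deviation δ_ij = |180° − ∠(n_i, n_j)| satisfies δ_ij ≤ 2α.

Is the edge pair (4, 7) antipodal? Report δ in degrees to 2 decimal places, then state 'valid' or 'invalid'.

α = atan 0.2 = 11.31°;  2α = 22.62°
edge 4: e_4 = (+1.58, +1.64);  n_4 = (+0.7202, -0.6938)
edge 7: e_7 = (-1.38, -1.70);  n_7 = (-0.7764, +0.6302)
∠(n_4, n_7) = 175.14°
δ = |180° − 175.14°| = 4.86°
4.86° ≤ 2α = 22.62°  →  valid

δ = 4.86°, valid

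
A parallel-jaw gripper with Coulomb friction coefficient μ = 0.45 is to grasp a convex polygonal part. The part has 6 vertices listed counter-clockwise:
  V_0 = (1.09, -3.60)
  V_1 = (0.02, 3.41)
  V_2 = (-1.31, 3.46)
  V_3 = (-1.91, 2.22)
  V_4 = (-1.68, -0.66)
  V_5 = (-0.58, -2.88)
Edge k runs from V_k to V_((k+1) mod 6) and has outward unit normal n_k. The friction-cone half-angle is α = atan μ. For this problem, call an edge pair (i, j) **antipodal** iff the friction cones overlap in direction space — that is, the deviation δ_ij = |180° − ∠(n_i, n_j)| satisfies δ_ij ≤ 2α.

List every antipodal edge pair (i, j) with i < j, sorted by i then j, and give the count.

α = atan 0.45 = 24.23°;  2α = 48.46°
n_0 = (+0.9886, +0.1509)
n_1 = (+0.0376, +0.9993)
n_2 = (-0.9002, +0.4356)
n_3 = (-0.9968, -0.0796)
n_4 = (-0.8960, -0.4440)
n_5 = (-0.3959, -0.9183)
  (0,1): δ = 100.83°  ·
  (0,2): δ = 34.50°  ✓
  (0,3): δ = 4.11°  ✓
  (0,4): δ = 17.68°  ✓
  (0,5): δ = 58.00°  ·
  (1,2): δ = 113.67°  ·
  (1,3): δ = 83.28°  ·
  (1,4): δ = 61.49°  ·
  (1,5): δ = 21.17°  ✓
  (2,3): δ = 149.61°  ·
  (2,4): δ = 127.82°  ·
  (2,5): δ = 87.50°  ·
  (3,4): δ = 158.21°  ·
  (3,5): δ = 117.89°  ·
  (4,5): δ = 139.68°  ·
antipodal pairs: 4

count = 4; pairs: (0,2), (0,3), (0,4), (1,5)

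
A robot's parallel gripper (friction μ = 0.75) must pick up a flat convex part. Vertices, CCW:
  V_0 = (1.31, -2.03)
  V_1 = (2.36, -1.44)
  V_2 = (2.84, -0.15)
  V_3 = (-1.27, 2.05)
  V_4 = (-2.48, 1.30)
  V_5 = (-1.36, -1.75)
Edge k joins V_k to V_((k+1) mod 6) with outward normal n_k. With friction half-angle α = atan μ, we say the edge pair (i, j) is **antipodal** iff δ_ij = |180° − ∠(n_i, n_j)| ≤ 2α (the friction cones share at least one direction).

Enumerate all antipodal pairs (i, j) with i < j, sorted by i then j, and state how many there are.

α = atan 0.75 = 36.87°;  2α = 73.74°
n_0 = (+0.4899, -0.8718)
n_1 = (+0.9372, -0.3487)
n_2 = (+0.4719, +0.8816)
n_3 = (-0.5268, +0.8500)
n_4 = (-0.9387, -0.3447)
n_5 = (-0.1043, -0.9945)
  (0,1): δ = 139.74°  ·
  (0,2): δ = 57.49°  ✓
  (0,3): δ = 2.46°  ✓
  (0,4): δ = 80.83°  ·
  (0,5): δ = 144.68°  ·
  (1,2): δ = 97.75°  ·
  (1,3): δ = 37.80°  ✓
  (1,4): δ = 40.57°  ✓
  (1,5): δ = 104.42°  ·
  (2,3): δ = 120.05°  ·
  (2,4): δ = 41.68°  ✓
  (2,5): δ = 22.17°  ✓
  (3,4): δ = 101.63°  ·
  (3,5): δ = 37.78°  ✓
  (4,5): δ = 116.15°  ·
antipodal pairs: 7

count = 7; pairs: (0,2), (0,3), (1,3), (1,4), (2,4), (2,5), (3,5)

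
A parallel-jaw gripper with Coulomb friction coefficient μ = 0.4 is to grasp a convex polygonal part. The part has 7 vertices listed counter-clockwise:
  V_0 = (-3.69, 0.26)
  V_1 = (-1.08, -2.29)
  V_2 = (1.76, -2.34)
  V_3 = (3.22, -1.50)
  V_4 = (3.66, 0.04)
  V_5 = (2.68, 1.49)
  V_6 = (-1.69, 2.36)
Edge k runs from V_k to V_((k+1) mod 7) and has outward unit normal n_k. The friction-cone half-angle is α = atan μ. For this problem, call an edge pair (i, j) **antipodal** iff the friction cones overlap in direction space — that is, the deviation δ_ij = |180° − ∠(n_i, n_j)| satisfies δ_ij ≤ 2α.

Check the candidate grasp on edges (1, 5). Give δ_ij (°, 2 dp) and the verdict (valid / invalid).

δ = 10.25°, valid

α = atan 0.4 = 21.80°;  2α = 43.60°
edge 1: e_1 = (+2.84, -0.05);  n_1 = (-0.0176, -0.9998)
edge 5: e_5 = (-4.37, +0.87);  n_5 = (+0.1953, +0.9808)
∠(n_1, n_5) = 169.75°
δ = |180° − 169.75°| = 10.25°
10.25° ≤ 2α = 43.60°  →  valid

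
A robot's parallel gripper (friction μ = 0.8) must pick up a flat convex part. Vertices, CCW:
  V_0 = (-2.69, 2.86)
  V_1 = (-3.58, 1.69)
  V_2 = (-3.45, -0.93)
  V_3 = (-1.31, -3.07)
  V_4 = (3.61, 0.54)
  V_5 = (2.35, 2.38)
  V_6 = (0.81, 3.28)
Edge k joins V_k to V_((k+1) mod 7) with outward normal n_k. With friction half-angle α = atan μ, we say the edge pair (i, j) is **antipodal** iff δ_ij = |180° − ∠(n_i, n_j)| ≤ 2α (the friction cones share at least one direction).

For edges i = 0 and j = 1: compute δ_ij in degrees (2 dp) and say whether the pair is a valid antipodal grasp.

α = atan 0.8 = 38.66°;  2α = 77.32°
edge 0: e_0 = (-0.89, -1.17);  n_0 = (-0.7959, +0.6054)
edge 1: e_1 = (+0.13, -2.62);  n_1 = (-0.9988, -0.0496)
∠(n_0, n_1) = 40.10°
δ = |180° − 40.10°| = 139.90°
139.90° > 2α = 77.32°  →  invalid

δ = 139.90°, invalid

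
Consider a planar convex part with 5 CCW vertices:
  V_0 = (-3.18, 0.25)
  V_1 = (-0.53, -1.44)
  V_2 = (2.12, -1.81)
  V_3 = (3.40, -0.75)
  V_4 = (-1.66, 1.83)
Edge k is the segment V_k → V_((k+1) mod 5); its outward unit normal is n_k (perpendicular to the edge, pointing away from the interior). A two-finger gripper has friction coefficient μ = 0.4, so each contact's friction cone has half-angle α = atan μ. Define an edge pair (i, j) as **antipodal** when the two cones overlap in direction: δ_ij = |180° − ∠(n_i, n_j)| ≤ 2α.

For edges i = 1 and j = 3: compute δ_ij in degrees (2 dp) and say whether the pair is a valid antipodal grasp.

δ = 19.07°, valid

α = atan 0.4 = 21.80°;  2α = 43.60°
edge 1: e_1 = (+2.65, -0.37);  n_1 = (-0.1383, -0.9904)
edge 3: e_3 = (-5.06, +2.58);  n_3 = (+0.4542, +0.8909)
∠(n_1, n_3) = 160.93°
δ = |180° − 160.93°| = 19.07°
19.07° ≤ 2α = 43.60°  →  valid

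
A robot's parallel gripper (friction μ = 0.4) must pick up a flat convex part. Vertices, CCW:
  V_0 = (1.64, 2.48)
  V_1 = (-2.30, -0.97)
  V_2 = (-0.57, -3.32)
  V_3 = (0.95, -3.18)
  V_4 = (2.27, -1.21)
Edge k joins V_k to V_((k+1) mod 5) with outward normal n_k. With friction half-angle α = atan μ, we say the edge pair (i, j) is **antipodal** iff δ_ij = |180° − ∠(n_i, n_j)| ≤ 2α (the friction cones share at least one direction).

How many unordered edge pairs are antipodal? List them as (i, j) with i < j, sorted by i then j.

count = 3; pairs: (0,2), (0,3), (1,4)

α = atan 0.4 = 21.80°;  2α = 43.60°
n_0 = (-0.6588, +0.7523)
n_1 = (-0.8053, -0.5928)
n_2 = (+0.0917, -0.9958)
n_3 = (+0.8308, -0.5566)
n_4 = (+0.9857, +0.1683)
  (0,1): δ = 94.85°  ·
  (0,2): δ = 35.94°  ✓
  (0,3): δ = 14.97°  ✓
  (0,4): δ = 58.48°  ·
  (1,2): δ = 121.10°  ·
  (1,3): δ = 70.18°  ·
  (1,4): δ = 26.67°  ✓
  (2,3): δ = 129.09°  ·
  (2,4): δ = 85.57°  ·
  (3,4): δ = 136.49°  ·
antipodal pairs: 3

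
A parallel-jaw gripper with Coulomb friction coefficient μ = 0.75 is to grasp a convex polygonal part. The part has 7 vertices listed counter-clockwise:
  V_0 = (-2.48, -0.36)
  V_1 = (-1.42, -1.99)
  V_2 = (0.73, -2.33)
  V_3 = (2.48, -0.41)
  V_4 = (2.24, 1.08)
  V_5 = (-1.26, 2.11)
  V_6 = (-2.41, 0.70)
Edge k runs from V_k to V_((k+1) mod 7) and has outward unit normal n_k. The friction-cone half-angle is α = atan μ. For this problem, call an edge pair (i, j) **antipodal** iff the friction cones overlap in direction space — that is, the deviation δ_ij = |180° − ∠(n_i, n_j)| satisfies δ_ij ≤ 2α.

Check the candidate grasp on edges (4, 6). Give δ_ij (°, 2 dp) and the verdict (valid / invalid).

α = atan 0.75 = 36.87°;  2α = 73.74°
edge 4: e_4 = (-3.50, +1.03);  n_4 = (+0.2823, +0.9593)
edge 6: e_6 = (-0.07, -1.06);  n_6 = (-0.9978, +0.0659)
∠(n_4, n_6) = 102.62°
δ = |180° − 102.62°| = 77.38°
77.38° > 2α = 73.74°  →  invalid

δ = 77.38°, invalid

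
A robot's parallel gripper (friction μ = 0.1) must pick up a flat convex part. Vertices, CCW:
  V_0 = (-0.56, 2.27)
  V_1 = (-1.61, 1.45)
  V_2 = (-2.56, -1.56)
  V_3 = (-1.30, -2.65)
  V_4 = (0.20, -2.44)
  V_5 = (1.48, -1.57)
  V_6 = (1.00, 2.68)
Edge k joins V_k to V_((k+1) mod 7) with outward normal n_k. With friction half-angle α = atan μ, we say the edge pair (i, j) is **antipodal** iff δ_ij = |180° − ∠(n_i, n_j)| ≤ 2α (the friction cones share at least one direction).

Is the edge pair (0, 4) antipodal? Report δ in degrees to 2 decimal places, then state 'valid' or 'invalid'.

δ = 3.78°, valid

α = atan 0.1 = 5.71°;  2α = 11.42°
edge 0: e_0 = (-1.05, -0.82);  n_0 = (-0.6155, +0.7881)
edge 4: e_4 = (+1.28, +0.87);  n_4 = (+0.5621, -0.8270)
∠(n_0, n_4) = 176.22°
δ = |180° − 176.22°| = 3.78°
3.78° ≤ 2α = 11.42°  →  valid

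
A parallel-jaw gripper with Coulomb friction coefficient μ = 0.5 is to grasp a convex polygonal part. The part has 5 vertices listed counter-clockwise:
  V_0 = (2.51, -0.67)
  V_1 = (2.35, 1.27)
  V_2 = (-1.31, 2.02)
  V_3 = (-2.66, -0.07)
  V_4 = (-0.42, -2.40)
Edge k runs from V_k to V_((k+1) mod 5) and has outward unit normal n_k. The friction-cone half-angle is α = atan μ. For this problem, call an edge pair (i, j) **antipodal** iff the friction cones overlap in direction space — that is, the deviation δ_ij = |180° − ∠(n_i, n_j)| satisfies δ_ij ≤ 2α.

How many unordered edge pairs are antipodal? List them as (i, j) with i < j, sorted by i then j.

α = atan 0.5 = 26.57°;  2α = 53.13°
n_0 = (+0.9966, +0.0822)
n_1 = (+0.2007, +0.9796)
n_2 = (-0.8400, +0.5426)
n_3 = (-0.7209, -0.6930)
n_4 = (+0.5084, -0.8611)
  (0,1): δ = 106.30°  ·
  (0,2): δ = 37.57°  ✓
  (0,3): δ = 39.16°  ✓
  (0,4): δ = 115.84°  ·
  (1,2): δ = 111.28°  ·
  (1,3): δ = 34.55°  ✓
  (1,4): δ = 42.14°  ✓
  (2,3): δ = 103.27°  ·
  (2,4): δ = 26.58°  ✓
  (3,4): δ = 103.31°  ·
antipodal pairs: 5

count = 5; pairs: (0,2), (0,3), (1,3), (1,4), (2,4)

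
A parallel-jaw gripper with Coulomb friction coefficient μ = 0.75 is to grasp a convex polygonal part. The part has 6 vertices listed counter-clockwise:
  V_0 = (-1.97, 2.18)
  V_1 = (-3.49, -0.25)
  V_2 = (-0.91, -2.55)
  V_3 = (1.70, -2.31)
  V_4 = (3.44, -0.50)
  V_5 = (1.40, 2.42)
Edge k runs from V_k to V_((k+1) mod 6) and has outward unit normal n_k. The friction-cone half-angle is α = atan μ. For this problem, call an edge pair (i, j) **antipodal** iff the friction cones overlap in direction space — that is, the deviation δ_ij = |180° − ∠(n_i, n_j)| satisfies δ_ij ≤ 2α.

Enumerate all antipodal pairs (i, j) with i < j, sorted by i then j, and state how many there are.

count = 8; pairs: (0,2), (0,3), (0,4), (1,4), (1,5), (2,4), (2,5), (3,5)

α = atan 0.75 = 36.87°;  2α = 73.74°
n_0 = (-0.8478, +0.5303)
n_1 = (-0.6654, -0.7465)
n_2 = (+0.0916, -0.9958)
n_3 = (+0.7209, -0.6930)
n_4 = (+0.8198, +0.5727)
n_5 = (-0.0710, +0.9975)
  (0,1): δ = 99.69°  ·
  (0,2): δ = 52.72°  ✓
  (0,3): δ = 11.84°  ✓
  (0,4): δ = 66.97°  ✓
  (0,5): δ = 126.10°  ·
  (1,2): δ = 133.03°  ·
  (1,3): δ = 92.15°  ·
  (1,4): δ = 13.34°  ✓
  (1,5): δ = 45.79°  ✓
  (2,3): δ = 139.12°  ·
  (2,4): δ = 60.31°  ✓
  (2,5): δ = 1.18°  ✓
  (3,4): δ = 101.19°  ·
  (3,5): δ = 42.06°  ✓
  (4,5): δ = 120.87°  ·
antipodal pairs: 8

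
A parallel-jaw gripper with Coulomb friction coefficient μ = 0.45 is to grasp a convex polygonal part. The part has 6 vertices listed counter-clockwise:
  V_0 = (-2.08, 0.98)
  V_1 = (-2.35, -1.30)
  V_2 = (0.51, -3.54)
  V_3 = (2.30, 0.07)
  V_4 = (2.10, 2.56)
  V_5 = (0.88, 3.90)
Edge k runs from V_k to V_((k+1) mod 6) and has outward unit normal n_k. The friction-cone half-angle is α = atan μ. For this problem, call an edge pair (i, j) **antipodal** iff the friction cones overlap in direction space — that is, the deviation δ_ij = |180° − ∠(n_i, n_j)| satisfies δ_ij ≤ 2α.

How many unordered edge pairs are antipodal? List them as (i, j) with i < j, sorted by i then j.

α = atan 0.45 = 24.23°;  2α = 48.46°
n_0 = (-0.9931, +0.1176)
n_1 = (-0.6166, -0.7873)
n_2 = (+0.8959, -0.4442)
n_3 = (+0.9968, +0.0801)
n_4 = (+0.7394, +0.6732)
n_5 = (-0.7023, +0.7119)
  (0,1): δ = 121.32°  ·
  (0,2): δ = 19.62°  ✓
  (0,3): δ = 11.35°  ✓
  (0,4): δ = 49.07°  ·
  (0,5): δ = 141.36°  ·
  (1,2): δ = 78.31°  ·
  (1,3): δ = 47.34°  ✓
  (1,4): δ = 9.62°  ✓
  (1,5): δ = 82.68°  ·
  (2,3): δ = 149.03°  ·
  (2,4): δ = 111.31°  ·
  (2,5): δ = 19.02°  ✓
  (3,4): δ = 142.28°  ·
  (3,5): δ = 49.98°  ·
  (4,5): δ = 87.71°  ·
antipodal pairs: 5

count = 5; pairs: (0,2), (0,3), (1,3), (1,4), (2,5)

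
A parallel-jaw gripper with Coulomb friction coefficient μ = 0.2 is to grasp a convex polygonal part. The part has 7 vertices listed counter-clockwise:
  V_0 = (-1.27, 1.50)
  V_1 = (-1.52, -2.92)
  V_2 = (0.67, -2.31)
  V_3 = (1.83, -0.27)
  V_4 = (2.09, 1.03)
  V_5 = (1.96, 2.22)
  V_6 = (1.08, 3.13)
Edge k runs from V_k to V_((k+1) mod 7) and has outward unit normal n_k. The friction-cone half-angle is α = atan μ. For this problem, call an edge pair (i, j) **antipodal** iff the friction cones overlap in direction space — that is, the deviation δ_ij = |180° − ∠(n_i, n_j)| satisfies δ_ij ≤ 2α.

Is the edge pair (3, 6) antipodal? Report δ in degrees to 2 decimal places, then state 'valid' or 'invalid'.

α = atan 0.2 = 11.31°;  2α = 22.62°
edge 3: e_3 = (+0.26, +1.30);  n_3 = (+0.9806, -0.1961)
edge 6: e_6 = (-2.35, -1.63);  n_6 = (-0.5699, +0.8217)
∠(n_3, n_6) = 136.06°
δ = |180° − 136.06°| = 43.94°
43.94° > 2α = 22.62°  →  invalid

δ = 43.94°, invalid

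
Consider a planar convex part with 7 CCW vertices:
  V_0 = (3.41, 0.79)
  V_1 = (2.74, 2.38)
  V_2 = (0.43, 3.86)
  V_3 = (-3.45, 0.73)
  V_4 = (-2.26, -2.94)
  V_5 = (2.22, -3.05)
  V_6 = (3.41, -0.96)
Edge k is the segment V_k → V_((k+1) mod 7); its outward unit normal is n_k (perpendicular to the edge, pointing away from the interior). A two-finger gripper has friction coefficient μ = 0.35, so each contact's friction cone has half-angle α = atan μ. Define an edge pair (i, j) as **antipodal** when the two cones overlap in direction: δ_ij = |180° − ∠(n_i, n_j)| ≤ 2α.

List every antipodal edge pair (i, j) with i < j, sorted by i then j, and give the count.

α = atan 0.35 = 19.29°;  2α = 38.58°
n_0 = (+0.9215, +0.3883)
n_1 = (+0.5395, +0.8420)
n_2 = (-0.6279, +0.7783)
n_3 = (-0.9512, -0.3084)
n_4 = (-0.0245, -0.9997)
n_5 = (+0.8690, -0.4948)
n_6 = (+1.0000, -0.0000)
  (0,1): δ = 145.50°  ·
  (0,2): δ = 73.96°  ·
  (0,3): δ = 4.88°  ✓
  (0,4): δ = 65.74°  ·
  (0,5): δ = 127.49°  ·
  (0,6): δ = 157.15°  ·
  (1,2): δ = 108.46°  ·
  (1,3): δ = 39.39°  ·
  (1,4): δ = 31.24°  ✓
  (1,5): δ = 92.99°  ·
  (1,6): δ = 122.65°  ·
  (2,3): δ = 110.93°  ·
  (2,4): δ = 40.30°  ·
  (2,5): δ = 21.45°  ✓
  (2,6): δ = 51.11°  ·
  (3,4): δ = 109.37°  ·
  (3,5): δ = 47.62°  ·
  (3,6): δ = 17.97°  ✓
  (4,5): δ = 118.25°  ·
  (4,6): δ = 88.59°  ·
  (5,6): δ = 150.34°  ·
antipodal pairs: 4

count = 4; pairs: (0,3), (1,4), (2,5), (3,6)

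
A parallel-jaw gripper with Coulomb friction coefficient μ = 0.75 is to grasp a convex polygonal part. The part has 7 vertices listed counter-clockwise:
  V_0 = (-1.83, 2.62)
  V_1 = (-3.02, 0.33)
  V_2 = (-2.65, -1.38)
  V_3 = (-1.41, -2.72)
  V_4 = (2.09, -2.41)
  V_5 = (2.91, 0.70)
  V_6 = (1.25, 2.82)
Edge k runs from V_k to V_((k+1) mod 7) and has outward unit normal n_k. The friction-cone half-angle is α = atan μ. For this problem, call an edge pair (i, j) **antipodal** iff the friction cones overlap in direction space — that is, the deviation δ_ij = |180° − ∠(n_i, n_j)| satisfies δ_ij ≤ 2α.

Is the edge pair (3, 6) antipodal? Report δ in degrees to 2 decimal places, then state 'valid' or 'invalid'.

α = atan 0.75 = 36.87°;  2α = 73.74°
edge 3: e_3 = (+3.50, +0.31);  n_3 = (+0.0882, -0.9961)
edge 6: e_6 = (-3.08, -0.20);  n_6 = (-0.0648, +0.9979)
∠(n_3, n_6) = 178.65°
δ = |180° − 178.65°| = 1.35°
1.35° ≤ 2α = 73.74°  →  valid

δ = 1.35°, valid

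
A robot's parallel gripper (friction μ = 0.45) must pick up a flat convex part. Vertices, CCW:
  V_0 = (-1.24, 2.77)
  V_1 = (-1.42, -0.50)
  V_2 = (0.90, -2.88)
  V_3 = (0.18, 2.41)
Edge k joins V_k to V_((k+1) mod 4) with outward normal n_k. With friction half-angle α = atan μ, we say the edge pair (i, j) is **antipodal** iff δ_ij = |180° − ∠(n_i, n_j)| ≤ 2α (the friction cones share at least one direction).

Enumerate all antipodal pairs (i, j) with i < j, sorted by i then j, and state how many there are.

count = 3; pairs: (0,2), (1,2), (1,3)

α = atan 0.45 = 24.23°;  2α = 48.46°
n_0 = (-0.9985, +0.0550)
n_1 = (-0.7161, -0.6980)
n_2 = (+0.9909, +0.1349)
n_3 = (+0.2457, +0.9693)
  (0,1): δ = 132.58°  ·
  (0,2): δ = 10.90°  ✓
  (0,3): δ = 78.92°  ·
  (1,2): δ = 36.52°  ✓
  (1,3): δ = 31.51°  ✓
  (2,3): δ = 111.98°  ·
antipodal pairs: 3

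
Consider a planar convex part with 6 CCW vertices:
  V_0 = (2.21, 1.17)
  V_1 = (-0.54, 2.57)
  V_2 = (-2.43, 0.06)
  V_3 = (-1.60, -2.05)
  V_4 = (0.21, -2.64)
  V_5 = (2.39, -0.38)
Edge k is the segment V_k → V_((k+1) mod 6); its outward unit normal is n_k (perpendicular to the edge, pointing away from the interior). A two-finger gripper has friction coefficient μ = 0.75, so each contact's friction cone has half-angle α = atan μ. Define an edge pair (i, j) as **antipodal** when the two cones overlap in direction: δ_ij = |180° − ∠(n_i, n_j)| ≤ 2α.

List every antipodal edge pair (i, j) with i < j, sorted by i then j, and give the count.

α = atan 0.75 = 36.87°;  2α = 73.74°
n_0 = (+0.4537, +0.8912)
n_1 = (-0.7989, +0.6015)
n_2 = (-0.9306, -0.3661)
n_3 = (-0.3099, -0.9508)
n_4 = (+0.7197, -0.6943)
n_5 = (+0.9933, +0.1154)
  (0,1): δ = 100.00°  ·
  (0,2): δ = 41.55°  ✓
  (0,3): δ = 8.93°  ✓
  (0,4): δ = 73.01°  ✓
  (0,5): δ = 123.60°  ·
  (1,2): δ = 121.55°  ·
  (1,3): δ = 71.07°  ✓
  (1,4): δ = 6.99°  ✓
  (1,5): δ = 43.60°  ✓
  (2,3): δ = 129.53°  ·
  (2,4): δ = 65.44°  ✓
  (2,5): δ = 14.85°  ✓
  (3,4): δ = 115.91°  ·
  (3,5): δ = 65.32°  ✓
  (4,5): δ = 129.41°  ·
antipodal pairs: 9

count = 9; pairs: (0,2), (0,3), (0,4), (1,3), (1,4), (1,5), (2,4), (2,5), (3,5)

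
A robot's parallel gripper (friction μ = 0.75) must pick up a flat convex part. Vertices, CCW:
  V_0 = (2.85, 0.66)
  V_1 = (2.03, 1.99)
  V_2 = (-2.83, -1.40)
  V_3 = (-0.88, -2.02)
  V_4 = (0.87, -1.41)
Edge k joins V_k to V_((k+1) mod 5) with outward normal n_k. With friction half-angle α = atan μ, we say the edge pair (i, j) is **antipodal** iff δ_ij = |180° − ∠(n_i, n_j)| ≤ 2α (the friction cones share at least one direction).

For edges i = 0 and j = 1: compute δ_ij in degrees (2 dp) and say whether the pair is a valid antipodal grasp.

δ = 86.76°, invalid

α = atan 0.75 = 36.87°;  2α = 73.74°
edge 0: e_0 = (-0.82, +1.33);  n_0 = (+0.8512, +0.5248)
edge 1: e_1 = (-4.86, -3.39);  n_1 = (-0.5721, +0.8202)
∠(n_0, n_1) = 93.24°
δ = |180° − 93.24°| = 86.76°
86.76° > 2α = 73.74°  →  invalid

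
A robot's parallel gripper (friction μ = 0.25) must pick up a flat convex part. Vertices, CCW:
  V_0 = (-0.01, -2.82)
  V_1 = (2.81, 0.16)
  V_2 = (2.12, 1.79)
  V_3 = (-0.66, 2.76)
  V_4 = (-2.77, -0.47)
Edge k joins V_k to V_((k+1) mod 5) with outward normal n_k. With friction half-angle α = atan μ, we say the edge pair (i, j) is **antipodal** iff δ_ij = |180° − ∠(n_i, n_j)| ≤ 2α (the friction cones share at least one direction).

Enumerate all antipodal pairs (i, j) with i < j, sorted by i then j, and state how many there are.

count = 3; pairs: (0,3), (1,4), (2,4)

α = atan 0.25 = 14.04°;  2α = 28.07°
n_0 = (+0.7263, -0.6873)
n_1 = (+0.9209, +0.3898)
n_2 = (+0.3294, +0.9442)
n_3 = (-0.8372, +0.5469)
n_4 = (-0.6483, -0.7614)
  (0,1): δ = 113.64°  ·
  (0,2): δ = 65.82°  ·
  (0,3): δ = 10.27°  ✓
  (0,4): δ = 93.01°  ·
  (1,2): δ = 132.18°  ·
  (1,3): δ = 56.10°  ·
  (1,4): δ = 26.64°  ✓
  (2,3): δ = 103.92°  ·
  (2,4): δ = 21.18°  ✓
  (3,4): δ = 97.26°  ·
antipodal pairs: 3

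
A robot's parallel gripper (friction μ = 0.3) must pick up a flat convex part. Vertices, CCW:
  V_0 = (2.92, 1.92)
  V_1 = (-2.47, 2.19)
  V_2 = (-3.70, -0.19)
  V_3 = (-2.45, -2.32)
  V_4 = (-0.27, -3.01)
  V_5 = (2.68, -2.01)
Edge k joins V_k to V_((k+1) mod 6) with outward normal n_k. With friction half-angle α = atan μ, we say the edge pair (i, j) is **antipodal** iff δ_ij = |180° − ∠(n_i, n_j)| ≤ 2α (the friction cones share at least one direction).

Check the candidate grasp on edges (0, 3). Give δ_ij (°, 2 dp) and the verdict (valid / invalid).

α = atan 0.3 = 16.70°;  2α = 33.40°
edge 0: e_0 = (-5.39, +0.27);  n_0 = (+0.0500, +0.9987)
edge 3: e_3 = (+2.18, -0.69);  n_3 = (-0.3018, -0.9534)
∠(n_0, n_3) = 165.30°
δ = |180° − 165.30°| = 14.70°
14.70° ≤ 2α = 33.40°  →  valid

δ = 14.70°, valid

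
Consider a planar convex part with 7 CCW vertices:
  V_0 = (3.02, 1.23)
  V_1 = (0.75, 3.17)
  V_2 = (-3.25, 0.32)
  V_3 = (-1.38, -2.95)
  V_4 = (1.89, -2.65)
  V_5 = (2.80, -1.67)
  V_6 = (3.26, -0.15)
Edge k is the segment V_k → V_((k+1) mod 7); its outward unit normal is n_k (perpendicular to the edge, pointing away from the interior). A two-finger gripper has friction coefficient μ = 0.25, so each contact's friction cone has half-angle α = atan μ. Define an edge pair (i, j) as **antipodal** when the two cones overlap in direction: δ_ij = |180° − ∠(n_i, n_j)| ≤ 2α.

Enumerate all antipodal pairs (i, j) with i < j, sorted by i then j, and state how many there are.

α = atan 0.25 = 14.04°;  2α = 28.07°
n_0 = (+0.6497, +0.7602)
n_1 = (-0.5803, +0.8144)
n_2 = (-0.8681, -0.4964)
n_3 = (+0.0914, -0.9958)
n_4 = (+0.7328, -0.6805)
n_5 = (+0.9571, -0.2897)
n_6 = (+0.9852, +0.1713)
  (0,1): δ = 104.01°  ·
  (0,2): δ = 19.72°  ✓
  (0,3): δ = 45.76°  ·
  (0,4): δ = 87.64°  ·
  (0,5): δ = 113.68°  ·
  (0,6): δ = 140.38°  ·
  (1,2): δ = 95.71°  ·
  (1,3): δ = 30.23°  ·
  (1,4): δ = 11.65°  ✓
  (1,5): δ = 37.69°  ·
  (1,6): δ = 64.40°  ·
  (2,3): δ = 114.52°  ·
  (2,4): δ = 72.64°  ·
  (2,5): δ = 46.60°  ·
  (2,6): δ = 19.90°  ✓
  (3,4): δ = 138.12°  ·
  (3,5): δ = 112.08°  ·
  (3,6): δ = 85.38°  ·
  (4,5): δ = 153.96°  ·
  (4,6): δ = 127.26°  ·
  (5,6): δ = 153.30°  ·
antipodal pairs: 3

count = 3; pairs: (0,2), (1,4), (2,6)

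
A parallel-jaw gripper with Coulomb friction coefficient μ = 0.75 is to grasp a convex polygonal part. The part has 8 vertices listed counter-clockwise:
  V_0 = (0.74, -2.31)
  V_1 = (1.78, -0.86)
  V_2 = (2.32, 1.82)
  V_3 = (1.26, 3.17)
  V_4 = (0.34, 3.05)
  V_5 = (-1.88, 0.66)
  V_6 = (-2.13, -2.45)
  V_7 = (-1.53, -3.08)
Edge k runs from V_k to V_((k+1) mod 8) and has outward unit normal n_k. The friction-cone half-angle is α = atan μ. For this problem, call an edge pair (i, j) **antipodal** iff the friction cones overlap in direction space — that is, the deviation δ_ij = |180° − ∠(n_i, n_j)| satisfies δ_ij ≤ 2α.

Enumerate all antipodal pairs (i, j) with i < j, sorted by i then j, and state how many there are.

count = 14; pairs: (0,3), (0,4), (0,5), (1,3), (1,4), (1,5), (1,6), (2,5), (2,6), (2,7), (3,6), (3,7), (4,7), (5,7)

α = atan 0.75 = 36.87°;  2α = 73.74°
n_0 = (+0.8126, -0.5828)
n_1 = (+0.9803, -0.1975)
n_2 = (+0.7865, +0.6176)
n_3 = (-0.1293, +0.9916)
n_4 = (-0.7327, +0.6806)
n_5 = (-0.9968, +0.0801)
n_6 = (-0.7241, -0.6897)
n_7 = (+0.3212, -0.9470)
  (0,1): δ = 155.74°  ·
  (0,2): δ = 106.21°  ·
  (0,3): δ = 46.92°  ✓
  (0,4): δ = 7.24°  ✓
  (0,5): δ = 31.05°  ✓
  (0,6): δ = 79.25°  ·
  (0,7): δ = 144.39°  ·
  (1,2): δ = 130.47°  ·
  (1,3): δ = 71.18°  ✓
  (1,4): δ = 31.50°  ✓
  (1,5): δ = 6.80°  ✓
  (1,6): δ = 54.99°  ✓
  (1,7): δ = 120.13°  ·
  (2,3): δ = 120.71°  ·
  (2,4): δ = 81.03°  ·
  (2,5): δ = 42.73°  ✓
  (2,6): δ = 5.46°  ✓
  (2,7): δ = 70.60°  ✓
  (3,4): δ = 140.32°  ·
  (3,5): δ = 102.03°  ·
  (3,6): δ = 53.83°  ✓
  (3,7): δ = 11.31°  ✓
  (4,5): δ = 141.71°  ·
  (4,6): δ = 93.51°  ·
  (4,7): δ = 28.37°  ✓
  (5,6): δ = 131.80°  ·
  (5,7): δ = 66.67°  ✓
  (6,7): δ = 114.87°  ·
antipodal pairs: 14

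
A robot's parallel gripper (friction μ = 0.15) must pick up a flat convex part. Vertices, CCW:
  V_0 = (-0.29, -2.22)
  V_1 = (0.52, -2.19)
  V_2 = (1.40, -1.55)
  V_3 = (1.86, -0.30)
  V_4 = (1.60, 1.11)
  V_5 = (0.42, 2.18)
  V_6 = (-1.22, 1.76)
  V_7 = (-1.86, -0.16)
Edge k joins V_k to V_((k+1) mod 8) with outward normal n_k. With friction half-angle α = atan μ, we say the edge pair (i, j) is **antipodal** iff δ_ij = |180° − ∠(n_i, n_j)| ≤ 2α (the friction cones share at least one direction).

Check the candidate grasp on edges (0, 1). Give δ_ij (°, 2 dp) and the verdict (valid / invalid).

α = atan 0.15 = 8.53°;  2α = 17.06°
edge 0: e_0 = (+0.81, +0.03);  n_0 = (+0.0370, -0.9993)
edge 1: e_1 = (+0.88, +0.64);  n_1 = (+0.5882, -0.8087)
∠(n_0, n_1) = 33.91°
δ = |180° − 33.91°| = 146.09°
146.09° > 2α = 17.06°  →  invalid

δ = 146.09°, invalid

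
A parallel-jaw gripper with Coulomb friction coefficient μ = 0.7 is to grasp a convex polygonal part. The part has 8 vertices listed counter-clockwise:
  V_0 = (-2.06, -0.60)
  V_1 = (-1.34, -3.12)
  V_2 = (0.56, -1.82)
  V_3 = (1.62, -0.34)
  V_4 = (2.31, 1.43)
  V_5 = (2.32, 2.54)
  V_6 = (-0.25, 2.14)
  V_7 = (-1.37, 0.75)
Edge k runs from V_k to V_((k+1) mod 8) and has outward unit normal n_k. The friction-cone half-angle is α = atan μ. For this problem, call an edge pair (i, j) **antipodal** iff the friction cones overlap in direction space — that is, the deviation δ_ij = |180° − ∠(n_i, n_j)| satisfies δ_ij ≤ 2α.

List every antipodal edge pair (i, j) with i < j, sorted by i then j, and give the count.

count = 14; pairs: (0,2), (0,3), (0,4), (1,5), (1,6), (1,7), (2,5), (2,6), (2,7), (3,5), (3,6), (3,7), (4,6), (4,7)

α = atan 0.7 = 34.99°;  2α = 69.98°
n_0 = (-0.9615, -0.2747)
n_1 = (+0.5647, -0.8253)
n_2 = (+0.8130, -0.5823)
n_3 = (+0.9317, -0.3632)
n_4 = (+1.0000, -0.0090)
n_5 = (-0.1538, +0.9881)
n_6 = (-0.7787, +0.6274)
n_7 = (-0.8904, +0.4551)
  (0,1): δ = 71.57°  ·
  (0,2): δ = 51.56°  ✓
  (0,3): δ = 37.24°  ✓
  (0,4): δ = 16.46°  ✓
  (0,5): δ = 82.90°  ·
  (0,6): δ = 125.19°  ·
  (0,7): δ = 136.98°  ·
  (1,2): δ = 159.99°  ·
  (1,3): δ = 145.68°  ·
  (1,4): δ = 124.90°  ·
  (1,5): δ = 25.53°  ✓
  (1,6): δ = 16.76°  ✓
  (1,7): δ = 28.55°  ✓
  (2,3): δ = 165.69°  ·
  (2,4): δ = 144.91°  ·
  (2,5): δ = 45.54°  ✓
  (2,6): δ = 3.25°  ✓
  (2,7): δ = 8.54°  ✓
  (3,4): δ = 159.22°  ·
  (3,5): δ = 59.86°  ✓
  (3,6): δ = 17.56°  ✓
  (3,7): δ = 5.77°  ✓
  (4,5): δ = 80.64°  ·
  (4,6): δ = 38.34°  ✓
  (4,7): δ = 26.56°  ✓
  (5,6): δ = 137.71°  ·
  (5,7): δ = 125.92°  ·
  (6,7): δ = 168.21°  ·
antipodal pairs: 14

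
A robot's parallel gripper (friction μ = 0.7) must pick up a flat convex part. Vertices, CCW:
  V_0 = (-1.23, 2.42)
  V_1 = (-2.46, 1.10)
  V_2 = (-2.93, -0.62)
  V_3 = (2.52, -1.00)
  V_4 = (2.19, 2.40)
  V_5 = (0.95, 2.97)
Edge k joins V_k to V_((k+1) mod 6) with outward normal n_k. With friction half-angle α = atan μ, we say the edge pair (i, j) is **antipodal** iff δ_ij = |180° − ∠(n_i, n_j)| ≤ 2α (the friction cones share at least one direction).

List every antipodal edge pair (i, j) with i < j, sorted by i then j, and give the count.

count = 5; pairs: (0,2), (0,3), (1,3), (2,4), (2,5)

α = atan 0.7 = 34.99°;  2α = 69.98°
n_0 = (-0.7316, +0.6817)
n_1 = (-0.9646, +0.2636)
n_2 = (-0.0696, -0.9976)
n_3 = (+0.9953, +0.0966)
n_4 = (+0.4177, +0.9086)
n_5 = (-0.2446, +0.9696)
  (0,1): δ = 152.30°  ·
  (0,2): δ = 51.01°  ✓
  (0,3): δ = 48.52°  ✓
  (0,4): δ = 108.29°  ·
  (0,5): δ = 147.14°  ·
  (1,2): δ = 78.71°  ·
  (1,3): δ = 20.83°  ✓
  (1,4): δ = 80.60°  ·
  (1,5): δ = 119.44°  ·
  (2,3): δ = 80.47°  ·
  (2,4): δ = 20.70°  ✓
  (2,5): δ = 18.15°  ✓
  (3,4): δ = 120.23°  ·
  (3,5): δ = 81.38°  ·
  (4,5): δ = 141.15°  ·
antipodal pairs: 5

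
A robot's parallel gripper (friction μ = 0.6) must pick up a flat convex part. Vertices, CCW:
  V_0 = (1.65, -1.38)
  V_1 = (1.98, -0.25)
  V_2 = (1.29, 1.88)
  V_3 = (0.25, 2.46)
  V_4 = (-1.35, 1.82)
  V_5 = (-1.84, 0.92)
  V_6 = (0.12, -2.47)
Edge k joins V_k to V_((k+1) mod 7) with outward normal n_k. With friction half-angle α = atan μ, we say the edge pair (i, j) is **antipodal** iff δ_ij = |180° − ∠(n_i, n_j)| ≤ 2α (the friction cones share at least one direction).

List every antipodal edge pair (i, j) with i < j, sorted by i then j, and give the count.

count = 8; pairs: (0,3), (0,4), (0,5), (1,4), (1,5), (2,5), (3,6), (4,6)

α = atan 0.6 = 30.96°;  2α = 61.93°
n_0 = (+0.9599, -0.2803)
n_1 = (+0.9513, +0.3082)
n_2 = (+0.4871, +0.8734)
n_3 = (-0.3714, +0.9285)
n_4 = (-0.8783, +0.4782)
n_5 = (-0.8657, -0.5005)
n_6 = (+0.5802, -0.8145)
  (0,1): δ = 145.77°  ·
  (0,2): δ = 102.87°  ·
  (0,3): δ = 51.92°  ✓
  (0,4): δ = 12.29°  ✓
  (0,5): δ = 46.31°  ✓
  (0,6): δ = 141.75°  ·
  (1,2): δ = 137.10°  ·
  (1,3): δ = 86.15°  ·
  (1,4): δ = 46.52°  ✓
  (1,5): δ = 12.09°  ✓
  (1,6): δ = 107.52°  ·
  (2,3): δ = 129.05°  ·
  (2,4): δ = 89.42°  ·
  (2,5): δ = 30.82°  ✓
  (2,6): δ = 64.61°  ·
  (3,4): δ = 140.37°  ·
  (3,5): δ = 81.77°  ·
  (3,6): δ = 13.67°  ✓
  (4,5): δ = 121.40°  ·
  (4,6): δ = 25.97°  ✓
  (5,6): δ = 84.57°  ·
antipodal pairs: 8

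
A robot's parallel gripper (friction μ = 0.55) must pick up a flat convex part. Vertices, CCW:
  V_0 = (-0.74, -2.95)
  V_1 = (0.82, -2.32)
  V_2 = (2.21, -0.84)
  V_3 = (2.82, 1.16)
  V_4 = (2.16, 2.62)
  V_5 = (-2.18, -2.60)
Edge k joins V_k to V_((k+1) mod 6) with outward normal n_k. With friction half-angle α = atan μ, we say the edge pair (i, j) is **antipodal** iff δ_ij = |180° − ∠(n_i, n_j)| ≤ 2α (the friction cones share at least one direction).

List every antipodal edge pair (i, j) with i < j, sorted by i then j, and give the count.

α = atan 0.55 = 28.81°;  2α = 57.62°
n_0 = (+0.3745, -0.9272)
n_1 = (+0.7289, -0.6846)
n_2 = (+0.9565, -0.2917)
n_3 = (+0.9112, +0.4119)
n_4 = (-0.7689, +0.6393)
n_5 = (-0.2362, -0.9717)
  (0,1): δ = 155.19°  ·
  (0,2): δ = 128.95°  ·
  (0,3): δ = 87.67°  ·
  (0,4): δ = 28.27°  ✓
  (0,5): δ = 144.35°  ·
  (1,2): δ = 153.76°  ·
  (1,3): δ = 112.47°  ·
  (1,4): δ = 3.46°  ✓
  (1,5): δ = 119.54°  ·
  (2,3): δ = 138.71°  ·
  (2,4): δ = 22.78°  ✓
  (2,5): δ = 93.30°  ·
  (3,4): δ = 64.07°  ·
  (3,5): δ = 52.01°  ✓
  (4,5): δ = 63.92°  ·
antipodal pairs: 4

count = 4; pairs: (0,4), (1,4), (2,4), (3,5)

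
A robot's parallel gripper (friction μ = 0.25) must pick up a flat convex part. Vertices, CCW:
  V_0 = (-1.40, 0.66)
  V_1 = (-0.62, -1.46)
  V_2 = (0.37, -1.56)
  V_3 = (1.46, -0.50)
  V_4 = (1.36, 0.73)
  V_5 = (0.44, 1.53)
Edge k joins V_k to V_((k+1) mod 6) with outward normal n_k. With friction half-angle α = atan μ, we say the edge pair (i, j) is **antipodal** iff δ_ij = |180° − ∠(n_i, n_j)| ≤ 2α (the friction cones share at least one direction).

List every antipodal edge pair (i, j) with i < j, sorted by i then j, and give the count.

count = 2; pairs: (0,3), (2,5)

α = atan 0.25 = 14.04°;  2α = 28.07°
n_0 = (-0.9385, -0.3453)
n_1 = (-0.1005, -0.9949)
n_2 = (+0.6972, -0.7169)
n_3 = (+0.9967, +0.0810)
n_4 = (+0.6562, +0.7546)
n_5 = (-0.4275, +0.9040)
  (0,1): δ = 115.97°  ·
  (0,2): δ = 66.00°  ·
  (0,3): δ = 15.55°  ✓
  (0,4): δ = 28.79°  ·
  (0,5): δ = 95.11°  ·
  (1,2): δ = 130.03°  ·
  (1,3): δ = 79.58°  ·
  (1,4): δ = 35.24°  ·
  (1,5): δ = 31.07°  ·
  (2,3): δ = 129.55°  ·
  (2,4): δ = 85.21°  ·
  (2,5): δ = 18.89°  ✓
  (3,4): δ = 135.66°  ·
  (3,5): δ = 69.34°  ·
  (4,5): δ = 113.68°  ·
antipodal pairs: 2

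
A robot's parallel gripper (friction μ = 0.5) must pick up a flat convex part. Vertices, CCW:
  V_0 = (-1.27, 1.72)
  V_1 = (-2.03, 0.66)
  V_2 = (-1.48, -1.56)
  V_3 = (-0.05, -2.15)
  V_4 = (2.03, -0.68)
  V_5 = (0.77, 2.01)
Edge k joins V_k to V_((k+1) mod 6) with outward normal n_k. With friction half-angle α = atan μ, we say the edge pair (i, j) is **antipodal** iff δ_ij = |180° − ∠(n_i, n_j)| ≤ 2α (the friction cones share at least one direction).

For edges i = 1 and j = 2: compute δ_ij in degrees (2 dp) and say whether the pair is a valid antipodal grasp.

δ = 126.34°, invalid

α = atan 0.5 = 26.57°;  2α = 53.13°
edge 1: e_1 = (+0.55, -2.22);  n_1 = (-0.9707, -0.2405)
edge 2: e_2 = (+1.43, -0.59);  n_2 = (-0.3814, -0.9244)
∠(n_1, n_2) = 53.66°
δ = |180° − 53.66°| = 126.34°
126.34° > 2α = 53.13°  →  invalid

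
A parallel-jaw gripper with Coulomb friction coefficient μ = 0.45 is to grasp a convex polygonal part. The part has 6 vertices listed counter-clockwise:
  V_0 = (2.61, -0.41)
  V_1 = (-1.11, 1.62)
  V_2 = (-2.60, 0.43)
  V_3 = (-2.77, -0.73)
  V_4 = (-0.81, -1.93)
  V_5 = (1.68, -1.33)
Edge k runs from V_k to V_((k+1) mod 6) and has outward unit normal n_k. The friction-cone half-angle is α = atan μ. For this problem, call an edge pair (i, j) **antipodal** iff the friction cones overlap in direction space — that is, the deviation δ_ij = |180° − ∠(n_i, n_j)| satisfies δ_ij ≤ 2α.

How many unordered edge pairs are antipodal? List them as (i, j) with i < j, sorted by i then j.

count = 5; pairs: (0,3), (0,4), (1,4), (1,5), (2,5)

α = atan 0.45 = 24.23°;  2α = 48.46°
n_0 = (+0.4790, +0.8778)
n_1 = (-0.6241, +0.7814)
n_2 = (-0.9894, +0.1450)
n_3 = (-0.5222, -0.8529)
n_4 = (+0.2343, -0.9722)
n_5 = (+0.7033, -0.7109)
  (0,1): δ = 112.77°  ·
  (0,2): δ = 69.72°  ·
  (0,3): δ = 2.86°  ✓
  (0,4): δ = 42.17°  ✓
  (0,5): δ = 73.31°  ·
  (1,2): δ = 136.95°  ·
  (1,3): δ = 70.09°  ·
  (1,4): δ = 25.06°  ✓
  (1,5): δ = 6.08°  ✓
  (2,3): δ = 113.14°  ·
  (2,4): δ = 68.11°  ·
  (2,5): δ = 36.97°  ✓
  (3,4): δ = 134.98°  ·
  (3,5): δ = 103.83°  ·
  (4,5): δ = 148.86°  ·
antipodal pairs: 5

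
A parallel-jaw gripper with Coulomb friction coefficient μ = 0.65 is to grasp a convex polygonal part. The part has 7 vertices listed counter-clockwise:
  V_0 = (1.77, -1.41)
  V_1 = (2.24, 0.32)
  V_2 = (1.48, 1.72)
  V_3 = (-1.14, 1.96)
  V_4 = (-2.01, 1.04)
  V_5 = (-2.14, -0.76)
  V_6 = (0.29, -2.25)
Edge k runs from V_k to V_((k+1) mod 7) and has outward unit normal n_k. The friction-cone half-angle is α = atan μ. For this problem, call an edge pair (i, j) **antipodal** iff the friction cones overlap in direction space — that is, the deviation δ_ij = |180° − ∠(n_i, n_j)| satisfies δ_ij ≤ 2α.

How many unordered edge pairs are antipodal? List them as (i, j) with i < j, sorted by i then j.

α = atan 0.65 = 33.02°;  2α = 66.05°
n_0 = (+0.9650, -0.2622)
n_1 = (+0.8789, +0.4771)
n_2 = (+0.0912, +0.9958)
n_3 = (-0.7266, +0.6871)
n_4 = (-0.9974, +0.0720)
n_5 = (-0.5227, -0.8525)
n_6 = (+0.4936, -0.8697)
  (0,1): δ = 136.31°  ·
  (0,2): δ = 80.03°  ·
  (0,3): δ = 28.20°  ✓
  (0,4): δ = 11.07°  ✓
  (0,5): δ = 73.68°  ·
  (0,6): δ = 134.78°  ·
  (1,2): δ = 123.73°  ·
  (1,3): δ = 71.90°  ·
  (1,4): δ = 32.63°  ✓
  (1,5): δ = 29.99°  ✓
  (1,6): δ = 91.08°  ·
  (2,3): δ = 128.17°  ·
  (2,4): δ = 88.90°  ·
  (2,5): δ = 26.28°  ✓
  (2,6): δ = 34.81°  ✓
  (3,4): δ = 140.73°  ·
  (3,5): δ = 78.12°  ·
  (3,6): δ = 17.02°  ✓
  (4,5): δ = 117.38°  ·
  (4,6): δ = 56.29°  ✓
  (5,6): δ = 118.91°  ·
antipodal pairs: 8

count = 8; pairs: (0,3), (0,4), (1,4), (1,5), (2,5), (2,6), (3,6), (4,6)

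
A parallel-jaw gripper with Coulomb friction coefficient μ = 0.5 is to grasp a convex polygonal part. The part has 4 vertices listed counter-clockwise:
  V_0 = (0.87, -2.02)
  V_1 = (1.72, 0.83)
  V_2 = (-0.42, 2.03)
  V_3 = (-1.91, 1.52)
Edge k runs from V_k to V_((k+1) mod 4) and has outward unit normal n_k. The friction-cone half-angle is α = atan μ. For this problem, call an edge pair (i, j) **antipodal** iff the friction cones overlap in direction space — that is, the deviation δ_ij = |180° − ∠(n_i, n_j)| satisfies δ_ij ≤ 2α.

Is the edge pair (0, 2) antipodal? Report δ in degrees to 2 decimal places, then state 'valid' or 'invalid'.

α = atan 0.5 = 26.57°;  2α = 53.13°
edge 0: e_0 = (+0.85, +2.85);  n_0 = (+0.9583, -0.2858)
edge 2: e_2 = (-1.49, -0.51);  n_2 = (-0.3238, +0.9461)
∠(n_0, n_2) = 125.50°
δ = |180° − 125.50°| = 54.50°
54.50° > 2α = 53.13°  →  invalid

δ = 54.50°, invalid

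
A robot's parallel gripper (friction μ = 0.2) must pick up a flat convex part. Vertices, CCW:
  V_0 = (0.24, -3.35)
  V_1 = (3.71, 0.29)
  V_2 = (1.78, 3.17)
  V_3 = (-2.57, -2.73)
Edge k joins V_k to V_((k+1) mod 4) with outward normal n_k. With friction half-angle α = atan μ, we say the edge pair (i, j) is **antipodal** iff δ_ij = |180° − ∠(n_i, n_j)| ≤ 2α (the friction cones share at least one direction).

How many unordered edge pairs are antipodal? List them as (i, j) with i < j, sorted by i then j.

α = atan 0.2 = 11.31°;  2α = 22.62°
n_0 = (+0.7238, -0.6900)
n_1 = (+0.8307, +0.5567)
n_2 = (-0.8049, +0.5934)
n_3 = (-0.2155, -0.9765)
  (0,1): δ = 102.54°  ·
  (0,2): δ = 7.23°  ✓
  (0,3): δ = 121.19°  ·
  (1,2): δ = 70.23°  ·
  (1,3): δ = 43.73°  ·
  (2,3): δ = 66.04°  ·
antipodal pairs: 1

count = 1; pairs: (0,2)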